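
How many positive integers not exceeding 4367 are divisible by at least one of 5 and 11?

1191

Apply inclusion-exclusion:
⌊4367/5⌋ + ⌊4367/11⌋ − ⌊4367/55⌋ = 873 + 397 − 79 = 1191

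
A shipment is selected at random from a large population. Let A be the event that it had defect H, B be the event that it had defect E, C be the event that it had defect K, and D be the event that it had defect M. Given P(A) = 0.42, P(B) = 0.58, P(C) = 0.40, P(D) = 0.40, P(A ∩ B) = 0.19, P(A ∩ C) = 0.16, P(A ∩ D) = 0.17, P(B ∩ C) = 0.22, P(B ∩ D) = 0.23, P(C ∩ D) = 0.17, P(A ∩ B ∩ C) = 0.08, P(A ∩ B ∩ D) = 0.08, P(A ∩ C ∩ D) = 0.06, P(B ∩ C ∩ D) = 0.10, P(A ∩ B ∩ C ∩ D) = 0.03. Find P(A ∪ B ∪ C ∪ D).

By inclusion–exclusion:
P(A ∪ B ∪ C ∪ D) = 0.42 + 0.58 + 0.40 + 0.40 − 0.19 − 0.16 − 0.17 − 0.22 − 0.23 − 0.17 + 0.08 + 0.08 + 0.06 + 0.10 − 0.03 = 0.95

0.95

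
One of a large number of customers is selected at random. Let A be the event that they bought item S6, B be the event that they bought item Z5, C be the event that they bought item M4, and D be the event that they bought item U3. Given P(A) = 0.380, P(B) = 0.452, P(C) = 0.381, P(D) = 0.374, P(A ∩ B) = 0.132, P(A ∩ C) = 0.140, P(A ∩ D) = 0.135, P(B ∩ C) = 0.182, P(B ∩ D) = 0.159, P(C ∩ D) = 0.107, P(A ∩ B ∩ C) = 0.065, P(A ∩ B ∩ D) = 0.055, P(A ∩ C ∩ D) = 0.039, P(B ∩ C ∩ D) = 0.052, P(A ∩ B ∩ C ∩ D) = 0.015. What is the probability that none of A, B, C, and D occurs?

0.072

Apply inclusion-exclusion:
P(A ∪ B ∪ C ∪ D) = 0.380 + 0.452 + 0.381 + 0.374 − 0.132 − 0.140 − 0.135 − 0.182 − 0.159 − 0.107 + 0.065 + 0.055 + 0.039 + 0.052 − 0.015 = 0.928
P(none) = 1 − 0.928 = 0.072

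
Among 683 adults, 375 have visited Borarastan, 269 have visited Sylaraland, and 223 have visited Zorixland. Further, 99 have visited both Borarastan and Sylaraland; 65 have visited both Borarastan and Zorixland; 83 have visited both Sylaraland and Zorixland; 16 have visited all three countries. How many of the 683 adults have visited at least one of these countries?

|union| = 375 + 269 + 223 − 99 − 65 − 83 + 16 = 636

636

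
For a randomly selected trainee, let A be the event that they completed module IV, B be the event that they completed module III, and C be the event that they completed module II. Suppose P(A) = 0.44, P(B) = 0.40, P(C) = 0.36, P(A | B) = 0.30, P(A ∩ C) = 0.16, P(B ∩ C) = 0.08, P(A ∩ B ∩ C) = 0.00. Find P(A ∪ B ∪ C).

0.84

P(A ∩ B) = P(B)·P(A|B) = 0.40 × 0.30 = 0.12
Using inclusion–exclusion:
P(A ∪ B ∪ C) = 0.44 + 0.40 + 0.36 − 0.12 − 0.16 − 0.08 + 0.00 = 0.84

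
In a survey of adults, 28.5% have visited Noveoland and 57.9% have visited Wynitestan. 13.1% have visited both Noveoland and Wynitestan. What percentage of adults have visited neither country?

Apply inclusion-exclusion:
P(at least one) = 28.5 + 57.9 − 13.1 = 73.3%
P(none) = 100% − 73.3% = 26.7%

26.7%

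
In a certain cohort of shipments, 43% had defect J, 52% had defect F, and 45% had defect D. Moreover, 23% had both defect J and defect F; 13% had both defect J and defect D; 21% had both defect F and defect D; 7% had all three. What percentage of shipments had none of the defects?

10%

Inclusion–exclusion gives
P(at least one) = 43 + 52 + 45 − 23 − 13 − 21 + 7 = 90%
P(none) = 100% − 90% = 10%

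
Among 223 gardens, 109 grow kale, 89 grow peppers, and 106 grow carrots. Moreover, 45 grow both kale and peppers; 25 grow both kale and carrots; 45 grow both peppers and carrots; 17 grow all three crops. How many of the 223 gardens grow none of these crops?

17

By inclusion–exclusion:
N(≥1) = 109 + 89 + 106 − 45 − 25 − 45 + 17 = 206
None: 223 − 206 = 17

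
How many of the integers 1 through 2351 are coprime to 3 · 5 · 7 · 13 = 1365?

992

Inclusion–exclusion gives
783 + 470 + 335 + 180 − 156 − 111 − 60 − 67 − 36 − 25 + 22 + 12 + 8 + 5 − 1 = 1359
2351 − 1359 = 992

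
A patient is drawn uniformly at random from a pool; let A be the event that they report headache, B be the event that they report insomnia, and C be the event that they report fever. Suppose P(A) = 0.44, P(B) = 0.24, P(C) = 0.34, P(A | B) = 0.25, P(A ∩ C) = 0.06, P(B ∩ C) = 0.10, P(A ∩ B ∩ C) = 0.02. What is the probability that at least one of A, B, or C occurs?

P(A ∩ B) = P(B)·P(A|B) = 0.24 × 0.25 = 0.06
By inclusion-exclusion,
P(A ∪ B ∪ C) = 0.44 + 0.24 + 0.34 − 0.06 − 0.06 − 0.10 + 0.02 = 0.82

0.82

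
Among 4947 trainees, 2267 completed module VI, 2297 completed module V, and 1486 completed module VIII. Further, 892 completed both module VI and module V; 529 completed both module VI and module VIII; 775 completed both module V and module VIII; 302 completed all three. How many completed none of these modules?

791

Inclusion–exclusion gives
|union| = 2267 + 2297 + 1486 − 892 − 529 − 775 + 302 = 4156
None: 4947 − 4156 = 791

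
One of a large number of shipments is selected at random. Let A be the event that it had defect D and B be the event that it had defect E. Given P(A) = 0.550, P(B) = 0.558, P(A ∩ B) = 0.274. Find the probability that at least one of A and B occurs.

0.834

Inclusion–exclusion gives
P(A ∪ B) = 0.550 + 0.558 − 0.274 = 0.834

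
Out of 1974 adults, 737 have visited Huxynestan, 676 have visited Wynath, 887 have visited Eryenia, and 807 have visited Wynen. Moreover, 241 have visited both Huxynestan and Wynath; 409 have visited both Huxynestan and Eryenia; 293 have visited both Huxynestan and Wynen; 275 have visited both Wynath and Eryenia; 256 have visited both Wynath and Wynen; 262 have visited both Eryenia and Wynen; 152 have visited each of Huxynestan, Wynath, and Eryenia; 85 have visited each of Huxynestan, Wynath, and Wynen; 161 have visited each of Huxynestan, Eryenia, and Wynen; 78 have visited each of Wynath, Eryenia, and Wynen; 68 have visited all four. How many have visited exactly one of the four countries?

Using the inclusion–exclusion count for exactly one event:
N(exactly one) = 737 + 676 + 887 + 807 − 2·241 − 2·409 − 2·293 − 2·275 − 2·256 − 2·262 + 3·152 + 3·85 + 3·161 + 3·78 − 4·68 = 791

791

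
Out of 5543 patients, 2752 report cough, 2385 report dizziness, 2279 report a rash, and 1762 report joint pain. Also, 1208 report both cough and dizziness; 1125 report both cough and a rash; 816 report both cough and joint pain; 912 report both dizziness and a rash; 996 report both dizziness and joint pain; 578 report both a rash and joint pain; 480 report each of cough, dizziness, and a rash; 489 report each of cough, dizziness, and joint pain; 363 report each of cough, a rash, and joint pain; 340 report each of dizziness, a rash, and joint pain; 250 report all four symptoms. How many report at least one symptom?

N(≥1) = 2752 + 2385 + 2279 + 1762 − 1208 − 1125 − 816 − 912 − 996 − 578 + 480 + 489 + 363 + 340 − 250 = 4965

4965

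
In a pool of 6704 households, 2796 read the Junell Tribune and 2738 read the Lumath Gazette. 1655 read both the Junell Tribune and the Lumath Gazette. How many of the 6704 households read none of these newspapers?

2825

Inclusion–exclusion gives
|at least one| = 2796 + 2738 − 1655 = 3879
None: 6704 − 3879 = 2825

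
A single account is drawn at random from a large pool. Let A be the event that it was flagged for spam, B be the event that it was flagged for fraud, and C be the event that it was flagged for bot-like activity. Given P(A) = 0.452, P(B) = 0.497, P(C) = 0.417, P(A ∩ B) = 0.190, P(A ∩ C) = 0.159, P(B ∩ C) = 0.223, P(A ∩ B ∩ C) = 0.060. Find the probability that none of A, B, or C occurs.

0.146

Inclusion–exclusion gives
P(A ∪ B ∪ C) = 0.452 + 0.497 + 0.417 − 0.190 − 0.159 − 0.223 + 0.060 = 0.854
P(none) = 1 − 0.854 = 0.146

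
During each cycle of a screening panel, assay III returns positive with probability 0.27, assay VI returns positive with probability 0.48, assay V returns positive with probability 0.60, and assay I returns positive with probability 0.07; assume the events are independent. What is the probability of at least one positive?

P(none) = (1 − 0.27) × (1 − 0.48) × (1 − 0.60) × (1 − 0.07) = 0.73 × 0.52 × 0.40 × 0.93 = 0.1412112
P(at least one) = 1 − 0.1412112 = 0.8587888

0.8587888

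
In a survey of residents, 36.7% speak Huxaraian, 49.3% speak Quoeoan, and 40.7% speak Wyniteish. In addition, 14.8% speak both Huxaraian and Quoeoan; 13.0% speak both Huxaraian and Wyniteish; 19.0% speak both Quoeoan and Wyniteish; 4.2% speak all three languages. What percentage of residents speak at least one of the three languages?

By inclusion-exclusion,
P(at least one) = 36.7 + 49.3 + 40.7 − 14.8 − 13.0 − 19.0 + 4.2 = 84.1%

84.1%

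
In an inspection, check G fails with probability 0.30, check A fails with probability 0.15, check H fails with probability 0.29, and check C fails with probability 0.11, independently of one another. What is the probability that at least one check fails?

P(none) = (1 − 0.30) × (1 − 0.15) × (1 − 0.29) × (1 − 0.11) = 0.70 × 0.85 × 0.71 × 0.89 = 0.3759805
P(at least one) = 1 − 0.3759805 = 0.6240195

0.6240195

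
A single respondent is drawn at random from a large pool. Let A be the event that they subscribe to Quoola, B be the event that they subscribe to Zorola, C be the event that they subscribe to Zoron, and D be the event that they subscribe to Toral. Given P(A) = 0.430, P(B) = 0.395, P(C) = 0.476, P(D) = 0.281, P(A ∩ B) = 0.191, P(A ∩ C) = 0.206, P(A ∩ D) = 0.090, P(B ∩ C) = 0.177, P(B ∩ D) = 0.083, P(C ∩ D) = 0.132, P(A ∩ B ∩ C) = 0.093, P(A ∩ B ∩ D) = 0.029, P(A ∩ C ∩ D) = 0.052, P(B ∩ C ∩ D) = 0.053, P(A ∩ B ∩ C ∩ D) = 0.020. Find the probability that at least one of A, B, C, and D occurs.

0.910

By inclusion-exclusion,
P(A ∪ B ∪ C ∪ D) = 0.430 + 0.395 + 0.476 + 0.281 − 0.191 − 0.206 − 0.090 − 0.177 − 0.083 − 0.132 + 0.093 + 0.029 + 0.052 + 0.053 − 0.020 = 0.910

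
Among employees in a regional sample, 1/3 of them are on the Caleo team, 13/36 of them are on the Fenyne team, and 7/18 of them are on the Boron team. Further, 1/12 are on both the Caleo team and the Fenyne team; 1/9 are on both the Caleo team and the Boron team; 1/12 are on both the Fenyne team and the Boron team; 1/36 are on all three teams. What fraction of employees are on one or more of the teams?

5/6

P(union) = 1/3 + 13/36 + 7/18 − 1/12 − 1/9 − 1/12 + 1/36 = 5/6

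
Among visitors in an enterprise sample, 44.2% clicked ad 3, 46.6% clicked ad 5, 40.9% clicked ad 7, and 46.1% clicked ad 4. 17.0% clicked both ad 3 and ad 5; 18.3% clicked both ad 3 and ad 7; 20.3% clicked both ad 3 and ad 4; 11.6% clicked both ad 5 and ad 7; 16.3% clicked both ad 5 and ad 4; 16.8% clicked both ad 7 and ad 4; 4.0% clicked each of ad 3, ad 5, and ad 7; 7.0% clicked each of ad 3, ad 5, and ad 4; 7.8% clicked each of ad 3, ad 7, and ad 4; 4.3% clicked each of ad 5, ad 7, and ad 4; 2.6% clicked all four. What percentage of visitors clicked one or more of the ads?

Inclusion–exclusion gives
P(at least one) = 44.2 + 46.6 + 40.9 + 46.1 − 17.0 − 18.3 − 20.3 − 11.6 − 16.3 − 16.8 + 4.0 + 7.0 + 7.8 + 4.3 − 2.6 = 98.0%

98.0%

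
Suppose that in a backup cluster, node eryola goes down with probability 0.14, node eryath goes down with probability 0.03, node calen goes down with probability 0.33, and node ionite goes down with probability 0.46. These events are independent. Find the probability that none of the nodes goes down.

0.30181356

P(none) = (1 − 0.14) × (1 − 0.03) × (1 − 0.33) × (1 − 0.46) = 0.86 × 0.97 × 0.67 × 0.54 = 0.30181356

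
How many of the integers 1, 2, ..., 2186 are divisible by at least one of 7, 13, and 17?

312 + 168 + 128 − 24 − 18 − 9 + 1 = 558

558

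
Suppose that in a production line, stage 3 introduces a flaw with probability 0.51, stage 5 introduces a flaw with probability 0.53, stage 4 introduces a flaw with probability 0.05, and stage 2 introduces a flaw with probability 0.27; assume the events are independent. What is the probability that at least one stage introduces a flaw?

0.84028695

P(none) = (1 − 0.51) × (1 − 0.53) × (1 − 0.05) × (1 − 0.27) = 0.49 × 0.47 × 0.95 × 0.73 = 0.15971305
P(at least one) = 1 − 0.15971305 = 0.84028695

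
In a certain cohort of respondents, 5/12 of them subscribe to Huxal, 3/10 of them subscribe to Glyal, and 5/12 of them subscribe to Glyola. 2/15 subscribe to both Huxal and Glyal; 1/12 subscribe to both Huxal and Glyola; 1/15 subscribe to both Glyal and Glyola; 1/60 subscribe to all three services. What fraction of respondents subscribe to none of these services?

2/15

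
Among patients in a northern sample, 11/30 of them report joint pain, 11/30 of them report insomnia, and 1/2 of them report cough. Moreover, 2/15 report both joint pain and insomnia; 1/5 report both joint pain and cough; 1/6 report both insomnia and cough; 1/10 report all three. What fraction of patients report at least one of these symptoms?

Inclusion–exclusion gives
P(at least one) = 11/30 + 11/30 + 1/2 − 2/15 − 1/5 − 1/6 + 1/10 = 5/6

5/6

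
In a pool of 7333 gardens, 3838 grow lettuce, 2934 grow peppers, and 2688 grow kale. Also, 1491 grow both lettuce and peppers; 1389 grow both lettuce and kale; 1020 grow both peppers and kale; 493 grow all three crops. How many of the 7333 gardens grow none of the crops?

Inclusion–exclusion gives
N(≥1) = 3838 + 2934 + 2688 − 1491 − 1389 − 1020 + 493 = 6053
None: 7333 − 6053 = 1280

1280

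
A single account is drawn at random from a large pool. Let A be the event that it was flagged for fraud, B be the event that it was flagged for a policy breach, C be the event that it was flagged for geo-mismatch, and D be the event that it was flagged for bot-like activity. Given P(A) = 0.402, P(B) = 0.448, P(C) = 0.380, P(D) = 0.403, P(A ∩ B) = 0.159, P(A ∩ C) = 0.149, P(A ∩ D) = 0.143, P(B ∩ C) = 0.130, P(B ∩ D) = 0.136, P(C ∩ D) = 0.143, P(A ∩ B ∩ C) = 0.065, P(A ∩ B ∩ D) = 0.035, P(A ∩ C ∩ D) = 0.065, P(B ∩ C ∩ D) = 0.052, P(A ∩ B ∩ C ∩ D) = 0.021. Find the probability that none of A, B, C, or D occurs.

Using inclusion–exclusion:
P(A ∪ B ∪ C ∪ D) = 0.402 + 0.448 + 0.380 + 0.403 − 0.159 − 0.149 − 0.143 − 0.130 − 0.136 − 0.143 + 0.065 + 0.035 + 0.065 + 0.052 − 0.021 = 0.969
P(none) = 1 − 0.969 = 0.031

0.031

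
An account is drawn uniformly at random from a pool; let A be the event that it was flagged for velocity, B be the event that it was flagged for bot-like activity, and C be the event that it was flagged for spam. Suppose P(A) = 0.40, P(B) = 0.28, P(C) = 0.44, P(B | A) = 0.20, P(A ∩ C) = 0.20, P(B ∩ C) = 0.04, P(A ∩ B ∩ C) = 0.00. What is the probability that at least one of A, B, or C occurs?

0.80

P(A ∩ B) = P(A)·P(B|A) = 0.40 × 0.20 = 0.08
P(A ∪ B ∪ C) = 0.40 + 0.28 + 0.44 − 0.08 − 0.20 − 0.04 + 0.00 = 0.80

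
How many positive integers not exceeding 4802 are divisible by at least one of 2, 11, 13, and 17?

Apply inclusion-exclusion:
⌊4802/2⌋ + ⌊4802/11⌋ + ⌊4802/13⌋ + ⌊4802/17⌋ − ⌊4802/22⌋ − ⌊4802/26⌋ − ⌊4802/34⌋ − ⌊4802/143⌋ − ⌊4802/187⌋ − ⌊4802/221⌋ + ⌊4802/286⌋ + ⌊4802/374⌋ + ⌊4802/442⌋ + ⌊4802/2431⌋ − ⌊4802/4862⌋ = 2401 + 436 + 369 + 282 − 218 − 184 − 141 − 33 − 25 − 21 + 16 + 12 + 10 + 1 − 0 = 2905

2905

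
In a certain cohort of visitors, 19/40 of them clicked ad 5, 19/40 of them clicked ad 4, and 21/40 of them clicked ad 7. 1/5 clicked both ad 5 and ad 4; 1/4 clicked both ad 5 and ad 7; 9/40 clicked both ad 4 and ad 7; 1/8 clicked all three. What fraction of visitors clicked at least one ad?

37/40

By inclusion–exclusion:
P(≥1) = 19/40 + 19/40 + 21/40 − 1/5 − 1/4 − 9/40 + 1/8 = 37/40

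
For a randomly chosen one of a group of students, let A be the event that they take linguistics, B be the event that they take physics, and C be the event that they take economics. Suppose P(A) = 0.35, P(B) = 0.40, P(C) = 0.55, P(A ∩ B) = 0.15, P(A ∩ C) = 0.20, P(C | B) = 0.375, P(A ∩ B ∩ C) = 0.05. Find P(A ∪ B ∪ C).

P(B ∩ C) = P(B)·P(C|B) = 0.40 × 0.375 = 0.15
Using inclusion–exclusion:
P(A ∪ B ∪ C) = 0.35 + 0.40 + 0.55 − 0.15 − 0.20 − 0.15 + 0.05 = 0.85

0.85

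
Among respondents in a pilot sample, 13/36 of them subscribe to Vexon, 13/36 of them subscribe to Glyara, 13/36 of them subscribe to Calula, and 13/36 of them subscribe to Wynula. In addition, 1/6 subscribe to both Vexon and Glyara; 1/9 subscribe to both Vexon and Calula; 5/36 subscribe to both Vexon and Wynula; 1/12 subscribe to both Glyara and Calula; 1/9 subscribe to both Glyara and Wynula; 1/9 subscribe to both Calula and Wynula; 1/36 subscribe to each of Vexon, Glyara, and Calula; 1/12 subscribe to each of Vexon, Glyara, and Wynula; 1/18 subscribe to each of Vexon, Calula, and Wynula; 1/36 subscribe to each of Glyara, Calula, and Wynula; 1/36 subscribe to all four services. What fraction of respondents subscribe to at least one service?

8/9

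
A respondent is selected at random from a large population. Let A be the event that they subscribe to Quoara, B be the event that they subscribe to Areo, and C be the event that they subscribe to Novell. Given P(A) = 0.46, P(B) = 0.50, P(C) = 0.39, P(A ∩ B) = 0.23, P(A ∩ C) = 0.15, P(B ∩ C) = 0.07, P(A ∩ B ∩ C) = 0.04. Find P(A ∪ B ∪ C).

0.94

Using inclusion–exclusion:
P(A ∪ B ∪ C) = 0.46 + 0.50 + 0.39 − 0.23 − 0.15 − 0.07 + 0.04 = 0.94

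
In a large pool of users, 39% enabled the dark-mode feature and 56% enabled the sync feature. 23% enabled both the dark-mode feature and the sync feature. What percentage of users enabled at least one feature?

By inclusion–exclusion:
P(union) = 39 + 56 − 23 = 72%

72%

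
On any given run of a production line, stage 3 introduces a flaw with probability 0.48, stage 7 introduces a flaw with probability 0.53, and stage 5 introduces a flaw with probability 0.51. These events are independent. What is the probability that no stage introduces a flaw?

P(none) = (1 − 0.48) × (1 − 0.53) × (1 − 0.51) = 0.52 × 0.47 × 0.49 = 0.119756

0.119756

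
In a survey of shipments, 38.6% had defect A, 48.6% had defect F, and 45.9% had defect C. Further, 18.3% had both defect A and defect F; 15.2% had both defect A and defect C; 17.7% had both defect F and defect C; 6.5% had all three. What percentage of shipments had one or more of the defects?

88.4%

Inclusion–exclusion gives
P(union) = 38.6 + 48.6 + 45.9 − 18.3 − 15.2 − 17.7 + 6.5 = 88.4%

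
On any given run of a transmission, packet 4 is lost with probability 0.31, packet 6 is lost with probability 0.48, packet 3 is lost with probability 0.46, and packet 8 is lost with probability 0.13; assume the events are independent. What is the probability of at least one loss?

P(none) = (1 − 0.31) × (1 − 0.48) × (1 − 0.46) × (1 − 0.13) = 0.69 × 0.52 × 0.54 × 0.87 = 0.16856424
P(at least one) = 1 − 0.16856424 = 0.83143576

0.83143576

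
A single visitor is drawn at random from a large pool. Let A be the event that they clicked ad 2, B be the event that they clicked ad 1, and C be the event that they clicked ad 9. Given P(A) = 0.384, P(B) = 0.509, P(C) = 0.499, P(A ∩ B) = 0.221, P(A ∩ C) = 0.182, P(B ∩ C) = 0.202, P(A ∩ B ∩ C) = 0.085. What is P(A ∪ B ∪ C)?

0.872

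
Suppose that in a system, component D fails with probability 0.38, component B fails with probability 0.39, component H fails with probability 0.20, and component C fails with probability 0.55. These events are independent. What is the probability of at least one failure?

0.863848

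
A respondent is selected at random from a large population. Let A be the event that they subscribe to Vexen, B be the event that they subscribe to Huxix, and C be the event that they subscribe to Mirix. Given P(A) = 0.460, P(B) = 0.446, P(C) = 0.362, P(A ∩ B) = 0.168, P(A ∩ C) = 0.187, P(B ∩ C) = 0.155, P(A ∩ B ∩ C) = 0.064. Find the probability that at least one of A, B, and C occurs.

0.822

By inclusion-exclusion,
P(A ∪ B ∪ C) = 0.460 + 0.446 + 0.362 − 0.168 − 0.187 − 0.155 + 0.064 = 0.822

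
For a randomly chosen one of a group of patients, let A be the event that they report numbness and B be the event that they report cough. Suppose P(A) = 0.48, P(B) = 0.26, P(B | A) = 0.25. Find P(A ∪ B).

0.62

P(A ∩ B) = P(A)·P(B|A) = 0.48 × 0.25 = 0.12
By inclusion-exclusion,
P(A ∪ B) = 0.48 + 0.26 − 0.12 = 0.62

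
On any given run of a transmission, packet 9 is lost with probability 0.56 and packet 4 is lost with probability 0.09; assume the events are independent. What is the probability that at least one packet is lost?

P(none) = (1 − 0.56) × (1 − 0.09) = 0.44 × 0.91 = 0.4004
P(at least one) = 1 − 0.4004 = 0.5996

0.5996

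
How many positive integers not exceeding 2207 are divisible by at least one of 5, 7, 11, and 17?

911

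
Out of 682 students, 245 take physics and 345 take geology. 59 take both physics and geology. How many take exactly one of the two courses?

472

Using the inclusion–exclusion count for exactly one event:
N(exactly one) = 245 + 345 − 2·59 = 472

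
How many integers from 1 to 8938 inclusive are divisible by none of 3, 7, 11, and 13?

floor(8938/3) + floor(8938/7) + floor(8938/11) + floor(8938/13) − floor(8938/21) − floor(8938/33) − floor(8938/39) − floor(8938/77) − floor(8938/91) − floor(8938/143) + floor(8938/231) + floor(8938/273) + floor(8938/429) + floor(8938/1001) − floor(8938/3003) = 2979 + 1276 + 812 + 687 − 425 − 270 − 229 − 116 − 98 − 62 + 38 + 32 + 20 + 8 − 2 = 4650
8938 − 4650 = 4288

4288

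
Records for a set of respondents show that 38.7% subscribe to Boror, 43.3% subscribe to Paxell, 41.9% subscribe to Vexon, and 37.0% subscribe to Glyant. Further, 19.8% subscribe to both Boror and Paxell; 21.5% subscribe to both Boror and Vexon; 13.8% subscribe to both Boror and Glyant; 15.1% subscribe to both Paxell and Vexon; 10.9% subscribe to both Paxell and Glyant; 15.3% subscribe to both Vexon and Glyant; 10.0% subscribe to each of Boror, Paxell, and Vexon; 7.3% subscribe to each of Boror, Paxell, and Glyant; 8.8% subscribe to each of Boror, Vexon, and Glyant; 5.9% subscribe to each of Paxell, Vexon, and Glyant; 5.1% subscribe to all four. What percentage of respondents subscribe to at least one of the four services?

P(union) = 38.7 + 43.3 + 41.9 + 37.0 − 19.8 − 21.5 − 13.8 − 15.1 − 10.9 − 15.3 + 10.0 + 7.3 + 8.8 + 5.9 − 5.1 = 91.4%

91.4%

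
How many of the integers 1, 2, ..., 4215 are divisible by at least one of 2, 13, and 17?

By inclusion–exclusion:
floor(4215/2) + floor(4215/13) + floor(4215/17) − floor(4215/26) − floor(4215/34) − floor(4215/221) + floor(4215/442) = 2107 + 324 + 247 − 162 − 123 − 19 + 9 = 2383

2383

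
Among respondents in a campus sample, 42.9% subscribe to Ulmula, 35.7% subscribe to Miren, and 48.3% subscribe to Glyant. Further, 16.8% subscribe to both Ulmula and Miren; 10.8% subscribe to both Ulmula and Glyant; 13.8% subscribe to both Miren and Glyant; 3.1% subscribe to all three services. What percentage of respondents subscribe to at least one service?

88.6%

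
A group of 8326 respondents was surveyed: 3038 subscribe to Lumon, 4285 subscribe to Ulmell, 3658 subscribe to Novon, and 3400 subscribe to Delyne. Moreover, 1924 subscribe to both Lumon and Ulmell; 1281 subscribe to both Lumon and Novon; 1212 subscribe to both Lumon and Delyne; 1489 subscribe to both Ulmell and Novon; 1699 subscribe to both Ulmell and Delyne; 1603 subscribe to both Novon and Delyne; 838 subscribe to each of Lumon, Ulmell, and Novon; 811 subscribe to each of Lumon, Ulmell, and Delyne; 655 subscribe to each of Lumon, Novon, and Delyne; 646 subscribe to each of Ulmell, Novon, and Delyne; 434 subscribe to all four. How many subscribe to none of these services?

|at least one| = 3038 + 4285 + 3658 + 3400 − 1924 − 1281 − 1212 − 1489 − 1699 − 1603 + 838 + 811 + 655 + 646 − 434 = 7689
None: 8326 − 7689 = 637

637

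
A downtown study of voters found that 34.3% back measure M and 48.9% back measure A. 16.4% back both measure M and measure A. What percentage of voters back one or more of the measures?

P(at least one) = 34.3 + 48.9 − 16.4 = 66.8%

66.8%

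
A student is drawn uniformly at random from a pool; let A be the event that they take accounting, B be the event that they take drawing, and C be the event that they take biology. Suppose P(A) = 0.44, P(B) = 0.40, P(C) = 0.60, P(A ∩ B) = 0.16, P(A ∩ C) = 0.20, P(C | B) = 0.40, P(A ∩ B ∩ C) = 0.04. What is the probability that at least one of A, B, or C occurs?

P(B ∩ C) = P(B)·P(C|B) = 0.40 × 0.40 = 0.16
Inclusion–exclusion gives
P(A ∪ B ∪ C) = 0.44 + 0.40 + 0.60 − 0.16 − 0.20 − 0.16 + 0.04 = 0.96

0.96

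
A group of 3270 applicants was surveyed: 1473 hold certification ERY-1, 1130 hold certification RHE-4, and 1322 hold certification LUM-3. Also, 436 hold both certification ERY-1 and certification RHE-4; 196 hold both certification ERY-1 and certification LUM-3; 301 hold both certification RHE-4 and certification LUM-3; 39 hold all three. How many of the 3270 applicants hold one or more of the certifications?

3031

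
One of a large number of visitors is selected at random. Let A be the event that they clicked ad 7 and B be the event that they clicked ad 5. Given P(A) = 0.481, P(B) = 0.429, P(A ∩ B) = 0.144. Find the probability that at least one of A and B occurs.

0.766

By inclusion–exclusion:
P(A ∪ B) = 0.481 + 0.429 − 0.144 = 0.766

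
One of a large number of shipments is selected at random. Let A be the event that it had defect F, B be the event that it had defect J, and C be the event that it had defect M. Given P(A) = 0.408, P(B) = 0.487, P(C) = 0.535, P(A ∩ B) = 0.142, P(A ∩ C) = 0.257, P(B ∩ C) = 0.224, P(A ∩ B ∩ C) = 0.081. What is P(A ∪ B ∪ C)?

0.888

Using inclusion–exclusion:
P(A ∪ B ∪ C) = 0.408 + 0.487 + 0.535 − 0.142 − 0.257 − 0.224 + 0.081 = 0.888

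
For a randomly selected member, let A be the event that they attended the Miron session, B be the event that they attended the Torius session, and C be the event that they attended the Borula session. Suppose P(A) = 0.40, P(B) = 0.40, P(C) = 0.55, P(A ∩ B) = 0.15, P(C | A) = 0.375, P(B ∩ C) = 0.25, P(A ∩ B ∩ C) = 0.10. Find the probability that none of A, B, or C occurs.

0.10

P(A ∩ C) = P(A)·P(C|A) = 0.40 × 0.375 = 0.15
By inclusion–exclusion:
P(A ∪ B ∪ C) = 0.40 + 0.40 + 0.55 − 0.15 − 0.15 − 0.25 + 0.10 = 0.90
P(none) = 1 − 0.90 = 0.10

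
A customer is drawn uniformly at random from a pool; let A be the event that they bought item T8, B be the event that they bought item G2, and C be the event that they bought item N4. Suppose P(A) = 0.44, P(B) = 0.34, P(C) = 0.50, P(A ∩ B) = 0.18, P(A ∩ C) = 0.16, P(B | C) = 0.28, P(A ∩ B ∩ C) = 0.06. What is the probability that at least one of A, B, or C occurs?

0.86

P(B ∩ C) = P(C)·P(B|C) = 0.50 × 0.28 = 0.14
By inclusion–exclusion:
P(A ∪ B ∪ C) = 0.44 + 0.34 + 0.50 − 0.18 − 0.16 − 0.14 + 0.06 = 0.86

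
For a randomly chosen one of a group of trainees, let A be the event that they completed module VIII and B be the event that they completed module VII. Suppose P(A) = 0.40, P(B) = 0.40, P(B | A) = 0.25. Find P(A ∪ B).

0.70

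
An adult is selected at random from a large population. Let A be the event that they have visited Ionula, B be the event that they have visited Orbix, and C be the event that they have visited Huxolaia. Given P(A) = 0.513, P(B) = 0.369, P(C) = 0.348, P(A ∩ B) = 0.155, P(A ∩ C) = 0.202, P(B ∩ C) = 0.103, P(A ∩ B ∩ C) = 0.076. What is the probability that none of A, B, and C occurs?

0.154

By inclusion–exclusion:
P(A ∪ B ∪ C) = 0.513 + 0.369 + 0.348 − 0.155 − 0.202 − 0.103 + 0.076 = 0.846
P(none) = 1 − 0.846 = 0.154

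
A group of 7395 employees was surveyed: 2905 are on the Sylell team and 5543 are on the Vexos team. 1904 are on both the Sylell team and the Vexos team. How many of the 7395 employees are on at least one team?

Apply inclusion-exclusion:
N(≥1) = 2905 + 5543 − 1904 = 6544

6544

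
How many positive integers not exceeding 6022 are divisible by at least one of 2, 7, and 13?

3640

Using inclusion–exclusion:
⌊6022/2⌋ + ⌊6022/7⌋ + ⌊6022/13⌋ − ⌊6022/14⌋ − ⌊6022/26⌋ − ⌊6022/91⌋ + ⌊6022/182⌋ = 3011 + 860 + 463 − 430 − 231 − 66 + 33 = 3640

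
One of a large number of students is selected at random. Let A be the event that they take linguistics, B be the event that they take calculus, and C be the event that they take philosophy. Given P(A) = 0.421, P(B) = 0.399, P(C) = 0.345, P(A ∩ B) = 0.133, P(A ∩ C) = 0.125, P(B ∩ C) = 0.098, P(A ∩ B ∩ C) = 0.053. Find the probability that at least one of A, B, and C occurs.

P(A ∪ B ∪ C) = 0.421 + 0.399 + 0.345 − 0.133 − 0.125 − 0.098 + 0.053 = 0.862

0.862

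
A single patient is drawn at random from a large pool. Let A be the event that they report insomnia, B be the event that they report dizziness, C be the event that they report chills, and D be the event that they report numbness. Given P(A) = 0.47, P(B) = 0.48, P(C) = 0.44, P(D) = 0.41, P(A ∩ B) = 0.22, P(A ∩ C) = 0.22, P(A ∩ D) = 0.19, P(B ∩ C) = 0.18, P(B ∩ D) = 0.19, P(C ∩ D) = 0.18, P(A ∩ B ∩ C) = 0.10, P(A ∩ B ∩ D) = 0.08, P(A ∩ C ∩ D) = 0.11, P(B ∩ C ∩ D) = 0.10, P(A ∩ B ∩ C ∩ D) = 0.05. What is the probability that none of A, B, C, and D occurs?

Using inclusion–exclusion:
P(A ∪ B ∪ C ∪ D) = 0.47 + 0.48 + 0.44 + 0.41 − 0.22 − 0.22 − 0.19 − 0.18 − 0.19 − 0.18 + 0.10 + 0.08 + 0.11 + 0.10 − 0.05 = 0.96
P(none) = 1 − 0.96 = 0.04

0.04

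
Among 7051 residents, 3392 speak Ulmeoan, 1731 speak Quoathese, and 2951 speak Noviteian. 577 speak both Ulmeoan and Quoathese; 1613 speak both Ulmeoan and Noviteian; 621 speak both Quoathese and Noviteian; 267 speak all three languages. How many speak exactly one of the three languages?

3253

By inclusion–exclusion (exactly-one form):
|exactly one| = 3392 + 1731 + 2951 − 2·577 − 2·1613 − 2·621 + 3·267 = 3253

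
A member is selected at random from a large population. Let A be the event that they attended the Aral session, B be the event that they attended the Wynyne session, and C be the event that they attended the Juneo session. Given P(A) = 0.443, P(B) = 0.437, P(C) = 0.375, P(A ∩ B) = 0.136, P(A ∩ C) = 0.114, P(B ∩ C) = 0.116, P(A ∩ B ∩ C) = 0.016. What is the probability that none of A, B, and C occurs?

Apply inclusion-exclusion:
P(A ∪ B ∪ C) = 0.443 + 0.437 + 0.375 − 0.136 − 0.114 − 0.116 + 0.016 = 0.905
P(none) = 1 − 0.905 = 0.095

0.095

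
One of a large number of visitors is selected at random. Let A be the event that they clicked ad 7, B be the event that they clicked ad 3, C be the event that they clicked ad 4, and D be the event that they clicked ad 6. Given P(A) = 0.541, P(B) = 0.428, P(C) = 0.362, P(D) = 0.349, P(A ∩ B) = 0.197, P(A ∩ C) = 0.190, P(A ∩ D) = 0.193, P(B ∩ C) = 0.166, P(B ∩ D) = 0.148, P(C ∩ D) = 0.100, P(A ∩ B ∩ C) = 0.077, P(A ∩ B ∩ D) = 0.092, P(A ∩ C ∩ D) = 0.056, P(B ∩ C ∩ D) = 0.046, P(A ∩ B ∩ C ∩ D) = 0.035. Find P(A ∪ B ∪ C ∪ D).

P(A ∪ B ∪ C ∪ D) = 0.541 + 0.428 + 0.362 + 0.349 − 0.197 − 0.190 − 0.193 − 0.166 − 0.148 − 0.100 + 0.077 + 0.092 + 0.056 + 0.046 − 0.035 = 0.922

0.922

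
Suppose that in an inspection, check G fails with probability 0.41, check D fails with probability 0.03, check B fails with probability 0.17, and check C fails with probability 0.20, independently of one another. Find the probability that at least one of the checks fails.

P(none) = (1 − 0.41) × (1 − 0.03) × (1 − 0.17) × (1 − 0.20) = 0.59 × 0.97 × 0.83 × 0.80 = 0.3800072
P(at least one) = 1 − 0.3800072 = 0.6199928

0.6199928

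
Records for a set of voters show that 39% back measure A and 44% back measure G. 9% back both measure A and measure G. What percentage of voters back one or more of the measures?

Inclusion–exclusion gives
P(union) = 39 + 44 − 9 = 74%

74%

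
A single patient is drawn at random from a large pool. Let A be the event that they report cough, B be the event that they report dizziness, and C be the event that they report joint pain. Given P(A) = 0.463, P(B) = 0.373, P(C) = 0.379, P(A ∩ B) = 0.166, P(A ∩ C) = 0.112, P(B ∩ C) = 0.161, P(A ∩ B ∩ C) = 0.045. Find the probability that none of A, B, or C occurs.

0.179

P(A ∪ B ∪ C) = 0.463 + 0.373 + 0.379 − 0.166 − 0.112 − 0.161 + 0.045 = 0.821
P(none) = 1 − 0.821 = 0.179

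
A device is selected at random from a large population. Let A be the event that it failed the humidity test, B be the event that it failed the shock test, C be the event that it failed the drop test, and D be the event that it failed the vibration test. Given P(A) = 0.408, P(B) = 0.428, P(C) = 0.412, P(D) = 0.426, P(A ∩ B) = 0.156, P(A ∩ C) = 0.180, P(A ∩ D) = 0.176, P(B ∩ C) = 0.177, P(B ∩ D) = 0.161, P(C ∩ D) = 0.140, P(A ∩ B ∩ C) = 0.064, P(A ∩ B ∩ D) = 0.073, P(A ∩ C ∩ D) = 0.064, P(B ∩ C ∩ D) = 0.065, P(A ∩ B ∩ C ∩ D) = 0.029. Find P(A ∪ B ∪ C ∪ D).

0.921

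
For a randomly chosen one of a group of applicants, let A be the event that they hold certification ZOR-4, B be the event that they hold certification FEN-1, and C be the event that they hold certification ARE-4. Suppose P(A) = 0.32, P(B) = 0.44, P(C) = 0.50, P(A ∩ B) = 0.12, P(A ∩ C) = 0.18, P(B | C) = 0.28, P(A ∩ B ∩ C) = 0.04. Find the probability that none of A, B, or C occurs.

0.14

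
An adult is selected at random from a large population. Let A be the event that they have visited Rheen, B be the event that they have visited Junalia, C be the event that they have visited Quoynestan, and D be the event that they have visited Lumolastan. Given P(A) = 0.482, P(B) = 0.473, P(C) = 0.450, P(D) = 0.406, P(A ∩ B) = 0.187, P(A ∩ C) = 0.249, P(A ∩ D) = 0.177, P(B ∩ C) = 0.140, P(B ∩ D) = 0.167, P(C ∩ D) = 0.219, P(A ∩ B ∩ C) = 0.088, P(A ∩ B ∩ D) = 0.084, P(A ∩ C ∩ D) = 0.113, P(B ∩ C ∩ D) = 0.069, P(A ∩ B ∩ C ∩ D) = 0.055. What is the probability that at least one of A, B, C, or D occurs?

Inclusion–exclusion gives
P(A ∪ B ∪ C ∪ D) = 0.482 + 0.473 + 0.450 + 0.406 − 0.187 − 0.249 − 0.177 − 0.140 − 0.167 − 0.219 + 0.088 + 0.084 + 0.113 + 0.069 − 0.055 = 0.971

0.971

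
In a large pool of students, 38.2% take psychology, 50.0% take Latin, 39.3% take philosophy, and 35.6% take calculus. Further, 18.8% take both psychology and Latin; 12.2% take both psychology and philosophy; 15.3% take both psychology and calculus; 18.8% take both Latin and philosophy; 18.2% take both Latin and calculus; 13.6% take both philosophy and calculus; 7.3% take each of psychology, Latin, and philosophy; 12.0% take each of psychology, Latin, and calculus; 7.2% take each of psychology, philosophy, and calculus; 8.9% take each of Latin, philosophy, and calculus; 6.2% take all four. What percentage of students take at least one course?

P(union) = 38.2 + 50.0 + 39.3 + 35.6 − 18.8 − 12.2 − 15.3 − 18.8 − 18.2 − 13.6 + 7.3 + 12.0 + 7.2 + 8.9 − 6.2 = 95.4%

95.4%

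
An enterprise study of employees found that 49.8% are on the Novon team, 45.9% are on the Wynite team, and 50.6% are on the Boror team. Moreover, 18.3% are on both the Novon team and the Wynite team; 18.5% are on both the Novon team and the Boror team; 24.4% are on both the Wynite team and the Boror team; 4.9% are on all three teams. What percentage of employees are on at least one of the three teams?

90.0%

Inclusion–exclusion gives
P(union) = 49.8 + 45.9 + 50.6 − 18.3 − 18.5 − 24.4 + 4.9 = 90.0%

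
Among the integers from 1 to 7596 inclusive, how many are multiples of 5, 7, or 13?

2788

Using inclusion–exclusion:
1519 + 1085 + 584 − 217 − 116 − 83 + 16 = 2788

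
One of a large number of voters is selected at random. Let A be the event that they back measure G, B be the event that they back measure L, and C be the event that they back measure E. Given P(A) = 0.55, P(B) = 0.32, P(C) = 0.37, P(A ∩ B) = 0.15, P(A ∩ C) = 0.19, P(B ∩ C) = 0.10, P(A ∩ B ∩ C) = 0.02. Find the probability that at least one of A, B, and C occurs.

0.82

P(A ∪ B ∪ C) = 0.55 + 0.32 + 0.37 − 0.15 − 0.19 − 0.10 + 0.02 = 0.82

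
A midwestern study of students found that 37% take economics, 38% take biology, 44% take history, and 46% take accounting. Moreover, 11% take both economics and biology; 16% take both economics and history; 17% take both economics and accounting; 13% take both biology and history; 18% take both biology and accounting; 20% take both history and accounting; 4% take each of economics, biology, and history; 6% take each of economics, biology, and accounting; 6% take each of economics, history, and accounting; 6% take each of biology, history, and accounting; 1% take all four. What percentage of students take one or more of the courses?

P(≥1) = 37 + 38 + 44 + 46 − 11 − 16 − 17 − 13 − 18 − 20 + 4 + 6 + 6 + 6 − 1 = 91%

91%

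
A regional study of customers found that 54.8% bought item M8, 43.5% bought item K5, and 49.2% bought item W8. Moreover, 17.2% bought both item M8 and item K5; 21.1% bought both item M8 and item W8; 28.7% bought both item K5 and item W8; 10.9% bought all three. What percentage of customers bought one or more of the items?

91.4%

By inclusion–exclusion:
P(union) = 54.8 + 43.5 + 49.2 − 17.2 − 21.1 − 28.7 + 10.9 = 91.4%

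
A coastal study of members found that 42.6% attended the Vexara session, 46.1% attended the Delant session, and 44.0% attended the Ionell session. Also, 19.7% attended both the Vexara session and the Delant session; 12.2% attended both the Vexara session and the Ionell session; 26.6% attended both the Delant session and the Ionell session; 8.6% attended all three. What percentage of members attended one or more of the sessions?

P(≥1) = 42.6 + 46.1 + 44.0 − 19.7 − 12.2 − 26.6 + 8.6 = 82.8%

82.8%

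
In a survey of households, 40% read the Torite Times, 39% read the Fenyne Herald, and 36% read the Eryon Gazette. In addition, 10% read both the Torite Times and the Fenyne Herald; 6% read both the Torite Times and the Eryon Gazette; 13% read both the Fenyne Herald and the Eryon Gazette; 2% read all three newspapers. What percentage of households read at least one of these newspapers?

88%

By inclusion-exclusion,
P(≥1) = 40 + 39 + 36 − 10 − 6 − 13 + 2 = 88%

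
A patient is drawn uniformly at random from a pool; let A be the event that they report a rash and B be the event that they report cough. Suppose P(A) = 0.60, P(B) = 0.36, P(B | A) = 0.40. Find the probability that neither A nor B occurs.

P(A ∩ B) = P(A)·P(B|A) = 0.60 × 0.40 = 0.24
P(A ∪ B) = 0.60 + 0.36 − 0.24 = 0.72
P(none) = 1 − 0.72 = 0.28

0.28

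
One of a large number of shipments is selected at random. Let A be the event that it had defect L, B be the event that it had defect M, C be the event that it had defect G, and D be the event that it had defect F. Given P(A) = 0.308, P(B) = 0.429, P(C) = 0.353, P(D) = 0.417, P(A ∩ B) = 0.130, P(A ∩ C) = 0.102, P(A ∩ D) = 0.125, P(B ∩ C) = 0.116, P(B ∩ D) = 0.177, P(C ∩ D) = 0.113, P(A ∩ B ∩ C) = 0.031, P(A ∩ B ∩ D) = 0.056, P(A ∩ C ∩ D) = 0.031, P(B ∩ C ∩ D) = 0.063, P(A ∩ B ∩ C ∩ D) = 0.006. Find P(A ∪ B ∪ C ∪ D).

Inclusion–exclusion gives
P(A ∪ B ∪ C ∪ D) = 0.308 + 0.429 + 0.353 + 0.417 − 0.130 − 0.102 − 0.125 − 0.116 − 0.177 − 0.113 + 0.031 + 0.056 + 0.031 + 0.063 − 0.006 = 0.919

0.919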